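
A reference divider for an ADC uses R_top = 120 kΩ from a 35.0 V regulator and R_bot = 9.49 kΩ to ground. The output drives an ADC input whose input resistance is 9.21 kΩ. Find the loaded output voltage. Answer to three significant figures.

V_out ≈ 1.31 V

The load sits in parallel with R_bot: R_bot‖R_L = (9.49 × 9.21) / (9.49 + 9.21) = 4.674 kΩ.
V_out = 35.0 × 4.674 / (120 + 4.674) = 35.0 × 4.674/124.7 = 1.31 V.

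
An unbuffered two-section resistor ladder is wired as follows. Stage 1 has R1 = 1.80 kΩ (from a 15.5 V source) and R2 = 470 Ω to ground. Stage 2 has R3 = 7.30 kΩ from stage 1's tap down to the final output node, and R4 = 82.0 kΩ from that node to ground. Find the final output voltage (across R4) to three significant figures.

Stage 2 presents R3+R4 = 89300 Ω as a load on stage 1's tap.
Stage 1's lower leg becomes R2‖(R3+R4) = 467.5 Ω, so V_mid = 15.5 × 467.5/2268 = 3.196 V.
Stage 2 is itself unloaded: V_out = V_mid × R4/(R3+R4) = 3.196 × 82000/89300 = 2.93 V.

V_out ≈ 2.93 V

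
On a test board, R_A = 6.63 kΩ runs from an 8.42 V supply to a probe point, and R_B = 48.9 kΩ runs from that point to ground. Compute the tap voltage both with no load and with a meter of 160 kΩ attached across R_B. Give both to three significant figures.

Open-circuit: V = 8.42 × 48.9/(6.63 + 48.9) = 7.41 V.
With the load, R_B becomes R_B‖R_L = 37.45 kΩ, so V = 8.42 × 37.45/44.08 = 7.15 V.

Unloaded: 7.41 V; loaded: 7.15 V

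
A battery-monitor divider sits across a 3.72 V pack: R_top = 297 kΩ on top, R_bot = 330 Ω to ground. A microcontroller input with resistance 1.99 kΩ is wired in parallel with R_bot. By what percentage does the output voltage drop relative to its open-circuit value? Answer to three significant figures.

14.2 %

The divider's output (Thévenin) resistance is R_top‖R_bot = 329.6 Ω.
Fractional drop under load = R_th/(R_th + R_L) = 329.6 / (329.6 + 1990) = 0.1421.
So the output falls by 14.2 %.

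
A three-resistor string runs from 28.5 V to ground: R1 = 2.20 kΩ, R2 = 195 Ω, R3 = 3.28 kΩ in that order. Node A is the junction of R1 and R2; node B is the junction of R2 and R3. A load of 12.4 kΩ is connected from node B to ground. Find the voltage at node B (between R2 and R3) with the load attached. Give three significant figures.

V ≈ 14.8 V

At node B, R3 is in parallel with the load: R3‖R_L = 2594 Ω.
Below node A the resistance is R2 + (R3‖R_L) = 2789 Ω, so V_A = 28.5 × 2789/4989 = 15.93 V.
Then V_B = V_A × (R3‖R_L)/(R2 + R3‖R_L) = 15.93 × 2594/2789 = 14.8 V.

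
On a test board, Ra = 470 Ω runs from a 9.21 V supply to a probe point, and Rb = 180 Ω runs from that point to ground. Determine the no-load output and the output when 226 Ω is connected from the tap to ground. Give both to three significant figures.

Unloaded: 2.55 V; loaded: 1.62 V

Open-circuit: V = 9.21 × 180/(470 + 180) = 2.55 V.
With the load, Rb becomes Rb‖R_L = 100.2 Ω, so V = 9.21 × 100.2/570.2 = 1.62 V.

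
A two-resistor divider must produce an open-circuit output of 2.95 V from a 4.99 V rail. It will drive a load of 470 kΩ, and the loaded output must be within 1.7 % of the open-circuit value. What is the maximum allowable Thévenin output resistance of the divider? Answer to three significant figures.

R_th ≤ 8.13 kΩ

Loading drop = R_th/(R_th + R_L) ≤ 0.0170, so R_th ≤ R_L · ε/(1−ε) = 470 kΩ × 0.0170/0.9830 = 8.13 kΩ.
(Any R1, R2 with R2/(R1+R2) = 0.591 and R1‖R2 ≤ 8.13 kΩ will meet the spec.)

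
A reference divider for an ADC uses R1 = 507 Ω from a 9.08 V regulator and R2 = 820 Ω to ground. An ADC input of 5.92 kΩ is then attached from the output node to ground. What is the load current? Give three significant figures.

R2‖R_L = 720.2 Ω; V_out = 9.08 × 720.2/1227 = 5.329 V.
I_L = V_out / R_L = 5.329 / 5.92 kΩ = 0.900 mA.

I_L ≈ 0.900 mA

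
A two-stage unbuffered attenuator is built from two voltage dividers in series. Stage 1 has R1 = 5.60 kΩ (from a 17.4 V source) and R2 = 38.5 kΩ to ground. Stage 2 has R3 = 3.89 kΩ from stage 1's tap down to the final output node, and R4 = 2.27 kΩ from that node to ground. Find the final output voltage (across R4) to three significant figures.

Stage 2 presents R3+R4 = 6.160 kΩ as a load on stage 1's tap.
Stage 1's lower leg becomes R2‖(R3+R4) = 5.310 kΩ, so V_mid = 17.4 × 5.310/10.91 = 8.469 V.
Stage 2 is itself unloaded: V_out = V_mid × R4/(R3+R4) = 8.469 × 2.27/6.160 = 3.12 V.

V_out ≈ 3.12 V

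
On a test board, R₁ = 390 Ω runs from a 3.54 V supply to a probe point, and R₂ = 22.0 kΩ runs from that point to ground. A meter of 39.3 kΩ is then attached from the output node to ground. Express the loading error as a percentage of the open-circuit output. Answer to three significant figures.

The divider's output (Thévenin) resistance is R₁‖R₂ = 383.2 Ω.
Fractional drop under load = R_th/(R_th + R_L) = 383.2 / (383.2 + 39300) = 0.009657.
So the output falls by 0.966 %.

0.966 %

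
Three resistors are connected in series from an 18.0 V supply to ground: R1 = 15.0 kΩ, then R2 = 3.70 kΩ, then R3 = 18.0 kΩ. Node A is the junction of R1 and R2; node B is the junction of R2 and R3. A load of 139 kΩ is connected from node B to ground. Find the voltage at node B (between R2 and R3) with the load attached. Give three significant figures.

At node B, R3 is in parallel with the load: R3‖R_L = 15.94 kΩ.
Below node A the resistance is R2 + (R3‖R_L) = 19.64 kΩ, so V_A = 18.0 × 19.64/34.64 = 10.20 V.
Then V_B = V_A × (R3‖R_L)/(R2 + R3‖R_L) = 10.20 × 15.94/19.64 = 8.28 V.

V ≈ 8.28 V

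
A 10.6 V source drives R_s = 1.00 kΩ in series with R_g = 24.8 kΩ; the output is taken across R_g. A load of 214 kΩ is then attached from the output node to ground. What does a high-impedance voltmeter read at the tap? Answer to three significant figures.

The load sits in parallel with R_g: R_g‖R_L = (24.8 × 214) / (24.8 + 214) = 22.22 kΩ.
V_out = 10.6 × 22.22 / (1.00 + 22.22) = 10.6 × 22.22/23.22 = 10.1 V.

V_out ≈ 10.1 V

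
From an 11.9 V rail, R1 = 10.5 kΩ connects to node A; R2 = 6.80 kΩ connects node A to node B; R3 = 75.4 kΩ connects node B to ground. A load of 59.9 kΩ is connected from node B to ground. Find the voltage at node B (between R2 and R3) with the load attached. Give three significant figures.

V ≈ 7.84 V

At node B, R3 is in parallel with the load: R3‖R_L = 33.38 kΩ.
Below node A the resistance is R2 + (R3‖R_L) = 40.18 kΩ, so V_A = 11.9 × 40.18/50.68 = 9.435 V.
Then V_B = V_A × (R3‖R_L)/(R2 + R3‖R_L) = 9.435 × 33.38/40.18 = 7.84 V.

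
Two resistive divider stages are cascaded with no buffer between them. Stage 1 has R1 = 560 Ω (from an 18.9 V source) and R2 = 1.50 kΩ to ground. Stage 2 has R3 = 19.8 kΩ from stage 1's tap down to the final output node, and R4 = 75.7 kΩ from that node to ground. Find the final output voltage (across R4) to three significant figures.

Stage 2 presents R3+R4 = 95500 Ω as a load on stage 1's tap.
Stage 1's lower leg becomes R2‖(R3+R4) = 1477 Ω, so V_mid = 18.9 × 1477/2037 = 13.70 V.
Stage 2 is itself unloaded: V_out = V_mid × R4/(R3+R4) = 13.70 × 75700/95500 = 10.9 V.

V_out ≈ 10.9 V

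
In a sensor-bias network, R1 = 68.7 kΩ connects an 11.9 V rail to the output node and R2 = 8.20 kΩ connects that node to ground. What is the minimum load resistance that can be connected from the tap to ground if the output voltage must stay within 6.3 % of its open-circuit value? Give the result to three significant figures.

Output resistance R_th = R1‖R2 = (68.7 × 8.20)/76.90 = 7.326 kΩ.
The fractional drop is R_th/(R_th + R_L); requiring this ≤ 0.0630 gives R_L ≥ R_th(1/0.0630 − 1) = 7.326 × 14.87 = 109 kΩ.

R_L(min) ≈ 109 kΩ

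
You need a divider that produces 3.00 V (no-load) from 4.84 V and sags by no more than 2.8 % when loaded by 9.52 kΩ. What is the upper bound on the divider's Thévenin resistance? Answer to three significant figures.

Loading drop = R_th/(R_th + R_L) ≤ 0.0280, so R_th ≤ R_L · ε/(1−ε) = 9.52 kΩ × 0.0280/0.9720 = 274 Ω.
(Any R1, R2 with R2/(R1+R2) = 0.620 and R1‖R2 ≤ 274 Ω will meet the spec.)

R_th ≤ 274 Ω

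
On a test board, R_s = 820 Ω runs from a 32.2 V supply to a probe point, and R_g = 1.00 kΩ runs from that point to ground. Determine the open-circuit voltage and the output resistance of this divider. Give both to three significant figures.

V_th is the open-circuit tap voltage: 32.2 × 1000/(820 + 1000) = 17.7 V.
With the supply zeroed, R_s and R_g appear in parallel from the tap: R_th = R_s‖R_g = (820 × 1000)/1820 = 451 Ω.

V_th = 17.7 V, R_th = 451 Ω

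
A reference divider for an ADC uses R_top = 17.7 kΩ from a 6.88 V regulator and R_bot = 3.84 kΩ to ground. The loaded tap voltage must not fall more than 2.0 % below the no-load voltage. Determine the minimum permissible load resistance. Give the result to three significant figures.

Output resistance R_th = R_top‖R_bot = (17.7 × 3.84)/21.54 = 3.155 kΩ.
The fractional drop is R_th/(R_th + R_L); requiring this ≤ 0.0200 gives R_L ≥ R_th(1/0.0200 − 1) = 3.155 × 49.00 = 155 kΩ.

R_L(min) ≈ 155 kΩ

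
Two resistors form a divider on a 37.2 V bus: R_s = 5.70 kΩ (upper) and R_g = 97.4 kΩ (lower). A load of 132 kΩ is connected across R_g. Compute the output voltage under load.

V_out ≈ 33.8 V

The load sits in parallel with R_g: R_g‖R_L = (97.4 × 132) / (97.4 + 132) = 56.05 kΩ.
V_out = 37.2 × 56.05 / (5.70 + 56.05) = 37.2 × 56.05/61.75 = 33.8 V.
(Unloaded it would have been 35.1 V.)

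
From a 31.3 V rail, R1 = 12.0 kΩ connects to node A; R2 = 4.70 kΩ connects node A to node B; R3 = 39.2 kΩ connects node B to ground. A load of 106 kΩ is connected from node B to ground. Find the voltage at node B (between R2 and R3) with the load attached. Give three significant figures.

V ≈ 19.8 V

At node B, R3 is in parallel with the load: R3‖R_L = 28.62 kΩ.
Below node A the resistance is R2 + (R3‖R_L) = 33.32 kΩ, so V_A = 31.3 × 33.32/45.32 = 23.01 V.
Then V_B = V_A × (R3‖R_L)/(R2 + R3‖R_L) = 23.01 × 28.62/33.32 = 19.8 V.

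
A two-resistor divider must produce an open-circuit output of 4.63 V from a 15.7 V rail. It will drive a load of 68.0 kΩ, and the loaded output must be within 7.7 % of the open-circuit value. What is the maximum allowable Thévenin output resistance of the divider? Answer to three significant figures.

Loading drop = R_th/(R_th + R_L) ≤ 0.0770, so R_th ≤ R_L · ε/(1−ε) = 68.0 kΩ × 0.0770/0.9230 = 5.67 kΩ.

R_th ≤ 5.67 kΩ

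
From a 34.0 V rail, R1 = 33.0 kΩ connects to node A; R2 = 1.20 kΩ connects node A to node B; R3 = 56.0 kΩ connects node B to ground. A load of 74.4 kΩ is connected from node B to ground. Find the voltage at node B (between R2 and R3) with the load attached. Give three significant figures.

V ≈ 16.4 V

At node B, R3 is in parallel with the load: R3‖R_L = 31.95 kΩ.
Below node A the resistance is R2 + (R3‖R_L) = 33.15 kΩ, so V_A = 34.0 × 33.15/66.15 = 17.04 V.
Then V_B = V_A × (R3‖R_L)/(R2 + R3‖R_L) = 17.04 × 31.95/33.15 = 16.4 V.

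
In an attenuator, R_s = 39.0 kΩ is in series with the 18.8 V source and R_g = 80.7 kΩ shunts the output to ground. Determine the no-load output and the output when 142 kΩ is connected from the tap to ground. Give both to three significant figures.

Open-circuit: V = 18.8 × 80.7/(39.0 + 80.7) = 12.7 V.
With the load, R_g becomes R_g‖R_L = 51.46 kΩ, so V = 18.8 × 51.46/90.46 = 10.7 V.

Unloaded: 12.7 V; loaded: 10.7 V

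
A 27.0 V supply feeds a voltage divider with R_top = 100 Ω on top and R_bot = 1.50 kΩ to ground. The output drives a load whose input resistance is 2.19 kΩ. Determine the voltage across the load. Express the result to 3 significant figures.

V_out ≈ 24.3 V

The load sits in parallel with R_bot: R_bot‖R_L = (1500 × 2190) / (1500 + 2190) = 890.2 Ω.
V_out = 27.0 × 890.2 / (100 + 890.2) = 27.0 × 890.2/990.2 = 24.3 V.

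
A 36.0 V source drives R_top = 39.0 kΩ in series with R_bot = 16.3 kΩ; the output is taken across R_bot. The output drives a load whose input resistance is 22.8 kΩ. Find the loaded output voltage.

V_out ≈ 7.05 V

The load sits in parallel with R_bot: R_bot‖R_L = (16.3 × 22.8) / (16.3 + 22.8) = 9.505 kΩ.
V_out = 36.0 × 9.505 / (39.0 + 9.505) = 36.0 × 9.505/48.50 = 7.05 V.
(Unloaded it would have been 10.6 V.)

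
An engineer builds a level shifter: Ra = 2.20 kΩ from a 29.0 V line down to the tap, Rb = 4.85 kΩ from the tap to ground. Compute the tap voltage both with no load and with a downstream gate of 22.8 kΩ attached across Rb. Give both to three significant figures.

Open-circuit: V = 29.0 × 4.85/(2.20 + 4.85) = 20.0 V.
With the load, Rb becomes Rb‖R_L = 3.999 kΩ, so V = 29.0 × 3.999/6.199 = 18.7 V.

Unloaded: 20.0 V; loaded: 18.7 V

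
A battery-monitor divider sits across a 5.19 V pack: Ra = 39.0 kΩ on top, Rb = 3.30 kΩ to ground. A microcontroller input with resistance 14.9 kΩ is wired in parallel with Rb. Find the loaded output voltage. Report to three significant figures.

V_out ≈ 0.336 V

The load sits in parallel with Rb: Rb‖R_L = (3.30 × 14.9) / (3.30 + 14.9) = 2.702 kΩ.
V_out = 5.19 × 2.702 / (39.0 + 2.702) = 5.19 × 2.702/41.70 = 0.336 V.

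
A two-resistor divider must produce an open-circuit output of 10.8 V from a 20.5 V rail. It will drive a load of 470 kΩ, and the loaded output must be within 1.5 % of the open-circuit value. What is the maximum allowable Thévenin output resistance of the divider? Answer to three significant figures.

Loading drop = R_th/(R_th + R_L) ≤ 0.0150, so R_th ≤ R_L · ε/(1−ε) = 470 kΩ × 0.0150/0.9850 = 7.16 kΩ.
(Any R1, R2 with R2/(R1+R2) = 0.527 and R1‖R2 ≤ 7.16 kΩ will meet the spec.)

R_th ≤ 7.16 kΩ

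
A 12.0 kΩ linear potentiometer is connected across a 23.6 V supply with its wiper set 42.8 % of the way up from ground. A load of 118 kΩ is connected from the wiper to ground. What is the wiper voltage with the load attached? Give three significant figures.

V ≈ 9.86 V

The wiper splits the pot into (1−α)R = 6.864 kΩ above and αR = 5.136 kΩ below.
Lower section ‖ load = 4.922 kΩ.
V_wiper = 23.6 × 4.922/(6.864 + 4.922) = 9.86 V.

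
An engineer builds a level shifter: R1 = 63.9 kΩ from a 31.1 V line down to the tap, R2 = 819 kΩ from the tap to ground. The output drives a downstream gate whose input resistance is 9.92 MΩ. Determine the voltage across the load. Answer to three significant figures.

V_out ≈ 28.7 V

The load sits in parallel with R2: R2‖R_L = (819 × 9920) / (819 + 9920) = 756.5 kΩ.
V_out = 31.1 × 756.5 / (63.9 + 756.5) = 31.1 × 756.5/820.4 = 28.7 V.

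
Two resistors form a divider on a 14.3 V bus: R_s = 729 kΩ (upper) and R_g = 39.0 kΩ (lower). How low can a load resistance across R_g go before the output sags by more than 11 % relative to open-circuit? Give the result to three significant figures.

R_L(min) ≈ 300 kΩ

Output resistance R_th = R_s‖R_g = (729 × 39.0)/768.0 = 37.02 kΩ.
The fractional drop is R_th/(R_th + R_L); requiring this ≤ 0.110 gives R_L ≥ R_th(1/0.110 − 1) = 37.02 × 8.091 = 300 kΩ.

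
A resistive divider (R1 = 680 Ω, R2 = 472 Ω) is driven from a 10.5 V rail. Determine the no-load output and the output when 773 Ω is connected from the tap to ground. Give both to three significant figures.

Unloaded: 4.30 V; loaded: 3.16 V

Open-circuit: V = 10.5 × 472/(680 + 472) = 4.30 V.
With the load, R2 becomes R2‖R_L = 293.1 Ω, so V = 10.5 × 293.1/973.1 = 3.16 V.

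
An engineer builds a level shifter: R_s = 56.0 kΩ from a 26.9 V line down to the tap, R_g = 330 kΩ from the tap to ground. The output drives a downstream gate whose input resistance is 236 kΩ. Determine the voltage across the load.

V_out ≈ 19.1 V

The load sits in parallel with R_g: R_g‖R_L = (330 × 236) / (330 + 236) = 137.6 kΩ.
V_out = 26.9 × 137.6 / (56.0 + 137.6) = 26.9 × 137.6/193.6 = 19.1 V.
(Unloaded it would have been 23.0 V.)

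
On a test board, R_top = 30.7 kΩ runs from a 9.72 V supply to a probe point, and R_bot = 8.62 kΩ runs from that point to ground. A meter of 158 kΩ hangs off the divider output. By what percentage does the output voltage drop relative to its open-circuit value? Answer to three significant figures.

4.09 %

The divider's output (Thévenin) resistance is R_top‖R_bot = 6.730 kΩ.
Fractional drop under load = R_th/(R_th + R_L) = 6.730 / (6.730 + 158) = 0.04086.
So the output falls by 4.09 %.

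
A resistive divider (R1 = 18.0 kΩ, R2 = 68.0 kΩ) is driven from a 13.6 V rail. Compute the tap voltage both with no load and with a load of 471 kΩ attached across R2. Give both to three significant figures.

Open-circuit: V = 13.6 × 68.0/(18.0 + 68.0) = 10.8 V.
With the load, R2 becomes R2‖R_L = 59.42 kΩ, so V = 13.6 × 59.42/77.42 = 10.4 V.

Unloaded: 10.8 V; loaded: 10.4 V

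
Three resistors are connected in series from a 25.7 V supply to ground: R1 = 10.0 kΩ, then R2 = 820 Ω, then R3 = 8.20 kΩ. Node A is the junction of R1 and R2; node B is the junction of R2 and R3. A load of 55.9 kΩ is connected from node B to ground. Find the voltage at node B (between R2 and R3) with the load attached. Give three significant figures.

V ≈ 10.2 V

At node B, R3 is in parallel with the load: R3‖R_L = 7151 Ω.
Below node A the resistance is R2 + (R3‖R_L) = 7971 Ω, so V_A = 25.7 × 7971/17970 = 11.40 V.
Then V_B = V_A × (R3‖R_L)/(R2 + R3‖R_L) = 11.40 × 7151/7971 = 10.2 V.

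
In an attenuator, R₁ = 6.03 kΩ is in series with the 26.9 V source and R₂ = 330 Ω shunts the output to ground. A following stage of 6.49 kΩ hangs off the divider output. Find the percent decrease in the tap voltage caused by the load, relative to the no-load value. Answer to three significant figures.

4.60 %

The divider's output (Thévenin) resistance is R₁‖R₂ = 312.9 Ω.
Fractional drop under load = R_th/(R_th + R_L) = 312.9 / (312.9 + 6490) = 0.04599.
So the output falls by 4.60 %.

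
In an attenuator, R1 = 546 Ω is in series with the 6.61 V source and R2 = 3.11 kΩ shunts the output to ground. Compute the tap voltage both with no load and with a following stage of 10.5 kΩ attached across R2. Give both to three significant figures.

Unloaded: 5.62 V; loaded: 5.38 V

Open-circuit: V = 6.61 × 3110/(546 + 3110) = 5.62 V.
With the load, R2 becomes R2‖R_L = 2399 Ω, so V = 6.61 × 2399/2945 = 5.38 V.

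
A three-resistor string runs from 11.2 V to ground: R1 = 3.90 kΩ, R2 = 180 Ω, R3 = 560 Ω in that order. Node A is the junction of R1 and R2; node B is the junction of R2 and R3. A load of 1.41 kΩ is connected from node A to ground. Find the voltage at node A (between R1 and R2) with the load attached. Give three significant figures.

Below node A the series string R2+R3 = 740.0 Ω sits in parallel with the 1410 Ω load: 485.3 Ω.
V_A = 11.2 × 485.3/(3900 + 485.3) = 1.24 V.

V ≈ 1.24 V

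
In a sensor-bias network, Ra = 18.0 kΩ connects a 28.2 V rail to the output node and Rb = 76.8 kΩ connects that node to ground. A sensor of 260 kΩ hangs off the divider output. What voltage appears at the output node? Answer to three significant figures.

V_out ≈ 21.6 V

The load sits in parallel with Rb: Rb‖R_L = (76.8 × 260) / (76.8 + 260) = 59.29 kΩ.
V_out = 28.2 × 59.29 / (18.0 + 59.29) = 28.2 × 59.29/77.29 = 21.6 V.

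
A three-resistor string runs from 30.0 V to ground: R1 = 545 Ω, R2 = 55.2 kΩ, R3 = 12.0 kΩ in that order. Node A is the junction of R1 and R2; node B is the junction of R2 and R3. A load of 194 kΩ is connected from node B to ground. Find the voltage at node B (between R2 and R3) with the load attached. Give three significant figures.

V ≈ 5.06 V

At node B, R3 is in parallel with the load: R3‖R_L = 11300 Ω.
Below node A the resistance is R2 + (R3‖R_L) = 66500 Ω, so V_A = 30.0 × 66500/67050 = 29.76 V.
Then V_B = V_A × (R3‖R_L)/(R2 + R3‖R_L) = 29.76 × 11300/66500 = 5.06 V.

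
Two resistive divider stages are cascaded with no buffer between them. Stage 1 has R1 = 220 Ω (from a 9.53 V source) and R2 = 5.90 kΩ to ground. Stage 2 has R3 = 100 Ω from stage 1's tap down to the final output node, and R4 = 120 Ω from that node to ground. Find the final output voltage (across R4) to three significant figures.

V_out ≈ 2.55 V

Stage 2 presents R3+R4 = 220.0 Ω as a load on stage 1's tap.
Stage 1's lower leg becomes R2‖(R3+R4) = 212.1 Ω, so V_mid = 9.53 × 212.1/432.1 = 4.678 V.
Stage 2 is itself unloaded: V_out = V_mid × R4/(R3+R4) = 4.678 × 120/220.0 = 2.55 V.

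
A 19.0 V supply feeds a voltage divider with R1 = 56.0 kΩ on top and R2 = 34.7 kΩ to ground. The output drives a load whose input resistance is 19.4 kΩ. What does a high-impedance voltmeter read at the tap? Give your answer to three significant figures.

The load sits in parallel with R2: R2‖R_L = (34.7 × 19.4) / (34.7 + 19.4) = 12.44 kΩ.
V_out = 19.0 × 12.44 / (56.0 + 12.44) = 19.0 × 12.44/68.44 = 3.45 V.

V_out ≈ 3.45 V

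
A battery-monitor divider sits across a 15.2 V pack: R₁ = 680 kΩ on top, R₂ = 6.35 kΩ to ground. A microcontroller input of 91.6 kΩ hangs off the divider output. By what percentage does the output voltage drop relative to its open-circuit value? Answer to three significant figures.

6.43 %

The divider's output (Thévenin) resistance is R₁‖R₂ = 6.291 kΩ.
Fractional drop under load = R_th/(R_th + R_L) = 6.291 / (6.291 + 91.6) = 0.06427.
So the output falls by 6.43 %.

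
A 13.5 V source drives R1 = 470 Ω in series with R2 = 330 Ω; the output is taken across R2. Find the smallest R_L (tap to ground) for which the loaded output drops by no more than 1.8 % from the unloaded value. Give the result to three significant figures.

Output resistance R_th = R1‖R2 = (470 × 330)/800.0 = 193.9 Ω.
The fractional drop is R_th/(R_th + R_L); requiring this ≤ 0.0180 gives R_L ≥ R_th(1/0.0180 − 1) = 193.9 × 54.56 = 10.6 kΩ.

R_L(min) ≈ 10.6 kΩ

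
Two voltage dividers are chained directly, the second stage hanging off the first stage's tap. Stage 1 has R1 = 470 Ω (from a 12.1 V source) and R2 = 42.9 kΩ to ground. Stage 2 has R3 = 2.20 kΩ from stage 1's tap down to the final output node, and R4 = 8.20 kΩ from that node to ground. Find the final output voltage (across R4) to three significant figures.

Stage 2 presents R3+R4 = 10400 Ω as a load on stage 1's tap.
Stage 1's lower leg becomes R2‖(R3+R4) = 8371 Ω, so V_mid = 12.1 × 8371/8841 = 11.46 V.
Stage 2 is itself unloaded: V_out = V_mid × R4/(R3+R4) = 11.46 × 8200/10400 = 9.03 V.

V_out ≈ 9.03 V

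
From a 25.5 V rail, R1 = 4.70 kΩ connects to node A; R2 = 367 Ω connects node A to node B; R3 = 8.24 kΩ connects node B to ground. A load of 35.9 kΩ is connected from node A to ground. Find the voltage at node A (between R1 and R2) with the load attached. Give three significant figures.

V ≈ 15.2 V

Below node A the series string R2+R3 = 8607 Ω sits in parallel with the 35900 Ω load: 6943 Ω.
V_A = 25.5 × 6943/(4700 + 6943) = 15.2 V.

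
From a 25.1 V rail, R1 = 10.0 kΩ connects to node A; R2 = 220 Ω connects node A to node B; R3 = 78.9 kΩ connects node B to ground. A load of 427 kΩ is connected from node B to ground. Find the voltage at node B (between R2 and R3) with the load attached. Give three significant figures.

V ≈ 21.8 V

At node B, R3 is in parallel with the load: R3‖R_L = 66590 Ω.
Below node A the resistance is R2 + (R3‖R_L) = 66810 Ω, so V_A = 25.1 × 66810/76810 = 21.83 V.
Then V_B = V_A × (R3‖R_L)/(R2 + R3‖R_L) = 21.83 × 66590/66810 = 21.8 V.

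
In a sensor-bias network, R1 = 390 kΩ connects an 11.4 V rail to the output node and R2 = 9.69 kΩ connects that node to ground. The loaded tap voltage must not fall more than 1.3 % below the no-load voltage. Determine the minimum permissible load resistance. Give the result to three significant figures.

R_L(min) ≈ 718 kΩ

Output resistance R_th = R1‖R2 = (390 × 9.69)/399.7 = 9.455 kΩ.
The fractional drop is R_th/(R_th + R_L); requiring this ≤ 0.0130 gives R_L ≥ R_th(1/0.0130 − 1) = 9.455 × 75.92 = 718 kΩ.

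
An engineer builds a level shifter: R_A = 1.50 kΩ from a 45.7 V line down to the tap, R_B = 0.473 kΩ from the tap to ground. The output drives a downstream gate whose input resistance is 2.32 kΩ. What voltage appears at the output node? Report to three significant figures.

V_out ≈ 9.49 V

The load sits in parallel with R_B: R_B‖R_L = (473 × 2320) / (473 + 2320) = 392.9 Ω.
V_out = 45.7 × 392.9 / (1500 + 392.9) = 45.7 × 392.9/1893 = 9.49 V.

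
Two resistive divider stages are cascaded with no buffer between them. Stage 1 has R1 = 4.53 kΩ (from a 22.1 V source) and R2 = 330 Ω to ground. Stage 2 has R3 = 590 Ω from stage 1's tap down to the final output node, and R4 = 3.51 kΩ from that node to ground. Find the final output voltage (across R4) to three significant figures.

Stage 2 presents R3+R4 = 4100 Ω as a load on stage 1's tap.
Stage 1's lower leg becomes R2‖(R3+R4) = 305.4 Ω, so V_mid = 22.1 × 305.4/4835 = 1.396 V.
Stage 2 is itself unloaded: V_out = V_mid × R4/(R3+R4) = 1.396 × 3510/4100 = 1.20 V.

V_out ≈ 1.20 V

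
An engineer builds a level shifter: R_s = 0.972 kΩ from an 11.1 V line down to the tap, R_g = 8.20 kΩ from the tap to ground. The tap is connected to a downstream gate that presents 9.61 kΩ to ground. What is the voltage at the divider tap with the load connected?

V_out ≈ 9.10 V

The load sits in parallel with R_g: R_g‖R_L = (8200 × 9610) / (8200 + 9610) = 4425 Ω.
V_out = 11.1 × 4425 / (972 + 4425) = 11.1 × 4425/5397 = 9.10 V.
(Unloaded it would have been 9.92 V.)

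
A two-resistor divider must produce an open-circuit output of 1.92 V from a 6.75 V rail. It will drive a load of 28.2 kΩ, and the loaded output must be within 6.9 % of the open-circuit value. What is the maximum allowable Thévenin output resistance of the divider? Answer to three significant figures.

R_th ≤ 2.09 kΩ

Loading drop = R_th/(R_th + R_L) ≤ 0.0690, so R_th ≤ R_L · ε/(1−ε) = 28.2 kΩ × 0.0690/0.9310 = 2.09 kΩ.
(Any R1, R2 with R2/(R1+R2) = 0.284 and R1‖R2 ≤ 2.09 kΩ will meet the spec.)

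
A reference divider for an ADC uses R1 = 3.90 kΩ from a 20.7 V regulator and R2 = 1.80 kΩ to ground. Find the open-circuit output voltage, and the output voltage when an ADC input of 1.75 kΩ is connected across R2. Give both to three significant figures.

Open-circuit: V = 20.7 × 1.80/(3.90 + 1.80) = 6.54 V.
With the load, R2 becomes R2‖R_L = 0.8873 kΩ, so V = 20.7 × 0.8873/4.787 = 3.84 V.

Unloaded: 6.54 V; loaded: 3.84 V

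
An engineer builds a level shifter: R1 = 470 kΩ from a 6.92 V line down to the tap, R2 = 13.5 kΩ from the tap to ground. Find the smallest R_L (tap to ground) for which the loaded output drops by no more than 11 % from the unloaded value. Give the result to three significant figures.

R_L(min) ≈ 106 kΩ

Output resistance R_th = R1‖R2 = (470 × 13.5)/483.5 = 13.12 kΩ.
The fractional drop is R_th/(R_th + R_L); requiring this ≤ 0.110 gives R_L ≥ R_th(1/0.110 − 1) = 13.12 × 8.091 = 106 kΩ.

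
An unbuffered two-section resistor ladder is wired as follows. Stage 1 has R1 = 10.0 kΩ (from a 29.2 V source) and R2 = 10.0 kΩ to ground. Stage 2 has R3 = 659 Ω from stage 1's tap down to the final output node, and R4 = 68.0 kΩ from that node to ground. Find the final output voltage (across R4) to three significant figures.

V_out ≈ 13.5 V

Stage 2 presents R3+R4 = 68660 Ω as a load on stage 1's tap.
Stage 1's lower leg becomes R2‖(R3+R4) = 8729 Ω, so V_mid = 29.2 × 8729/18730 = 13.61 V.
Stage 2 is itself unloaded: V_out = V_mid × R4/(R3+R4) = 13.61 × 68000/68660 = 13.5 V.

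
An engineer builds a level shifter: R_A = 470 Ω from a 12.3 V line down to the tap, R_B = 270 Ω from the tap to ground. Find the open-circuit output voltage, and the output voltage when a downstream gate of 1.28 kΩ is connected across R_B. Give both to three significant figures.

Open-circuit: V = 12.3 × 270/(470 + 270) = 4.49 V.
With the load, R_B becomes R_B‖R_L = 223.0 Ω, so V = 12.3 × 223.0/693.0 = 3.96 V.

Unloaded: 4.49 V; loaded: 3.96 V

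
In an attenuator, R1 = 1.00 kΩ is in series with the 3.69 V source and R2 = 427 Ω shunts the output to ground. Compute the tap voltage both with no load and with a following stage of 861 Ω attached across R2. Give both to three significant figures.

Unloaded: 1.10 V; loaded: 0.819 V

Open-circuit: V = 3.69 × 427/(1000 + 427) = 1.10 V.
With the load, R2 becomes R2‖R_L = 285.4 Ω, so V = 3.69 × 285.4/1285 = 0.819 V.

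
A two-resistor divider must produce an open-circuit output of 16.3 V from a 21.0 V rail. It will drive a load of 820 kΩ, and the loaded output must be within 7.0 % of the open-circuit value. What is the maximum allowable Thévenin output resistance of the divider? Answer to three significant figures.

Loading drop = R_th/(R_th + R_L) ≤ 0.0700, so R_th ≤ R_L · ε/(1−ε) = 820 kΩ × 0.0700/0.9300 = 61.7 kΩ.

R_th ≤ 61.7 kΩ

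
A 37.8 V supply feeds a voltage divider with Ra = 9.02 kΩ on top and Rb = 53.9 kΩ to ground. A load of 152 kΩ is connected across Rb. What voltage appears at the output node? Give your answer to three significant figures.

V_out ≈ 30.8 V

The load sits in parallel with Rb: Rb‖R_L = (53.9 × 152) / (53.9 + 152) = 39.79 kΩ.
V_out = 37.8 × 39.79 / (9.02 + 39.79) = 37.8 × 39.79/48.81 = 30.8 V.
(Unloaded it would have been 32.4 V.)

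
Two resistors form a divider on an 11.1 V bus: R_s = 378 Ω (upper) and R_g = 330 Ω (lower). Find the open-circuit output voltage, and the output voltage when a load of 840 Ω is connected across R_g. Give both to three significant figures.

Unloaded: 5.17 V; loaded: 4.28 V

Open-circuit: V = 11.1 × 330/(378 + 330) = 5.17 V.
With the load, R_g becomes R_g‖R_L = 236.9 Ω, so V = 11.1 × 236.9/614.9 = 4.28 V.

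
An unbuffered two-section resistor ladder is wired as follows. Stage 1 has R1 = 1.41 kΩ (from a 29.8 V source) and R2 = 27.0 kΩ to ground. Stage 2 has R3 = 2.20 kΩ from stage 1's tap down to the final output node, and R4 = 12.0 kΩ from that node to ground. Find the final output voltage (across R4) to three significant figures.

Stage 2 presents R3+R4 = 14.20 kΩ as a load on stage 1's tap.
Stage 1's lower leg becomes R2‖(R3+R4) = 9.306 kΩ, so V_mid = 29.8 × 9.306/10.72 = 25.88 V.
Stage 2 is itself unloaded: V_out = V_mid × R4/(R3+R4) = 25.88 × 12.0/14.20 = 21.9 V.

V_out ≈ 21.9 V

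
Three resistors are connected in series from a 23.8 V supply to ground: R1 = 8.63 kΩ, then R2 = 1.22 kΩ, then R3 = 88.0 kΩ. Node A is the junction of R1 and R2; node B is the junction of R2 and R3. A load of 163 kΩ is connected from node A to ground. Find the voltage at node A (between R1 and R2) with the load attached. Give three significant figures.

V ≈ 20.7 V

Below node A the series string R2+R3 = 89.22 kΩ sits in parallel with the 163 kΩ load: 57.66 kΩ.
V_A = 23.8 × 57.66/(8.63 + 57.66) = 20.7 V.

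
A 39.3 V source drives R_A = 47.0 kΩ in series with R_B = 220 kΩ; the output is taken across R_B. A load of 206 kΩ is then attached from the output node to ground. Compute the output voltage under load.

The load sits in parallel with R_B: R_B‖R_L = (220 × 206) / (220 + 206) = 106.4 kΩ.
V_out = 39.3 × 106.4 / (47.0 + 106.4) = 39.3 × 106.4/153.4 = 27.3 V.

V_out ≈ 27.3 V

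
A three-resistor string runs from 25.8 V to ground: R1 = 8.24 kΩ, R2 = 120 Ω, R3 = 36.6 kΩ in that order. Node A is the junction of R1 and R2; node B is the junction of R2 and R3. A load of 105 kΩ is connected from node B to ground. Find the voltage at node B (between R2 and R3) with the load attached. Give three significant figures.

V ≈ 19.7 V

At node B, R3 is in parallel with the load: R3‖R_L = 27140 Ω.
Below node A the resistance is R2 + (R3‖R_L) = 27260 Ω, so V_A = 25.8 × 27260/35500 = 19.81 V.
Then V_B = V_A × (R3‖R_L)/(R2 + R3‖R_L) = 19.81 × 27140/27260 = 19.7 V.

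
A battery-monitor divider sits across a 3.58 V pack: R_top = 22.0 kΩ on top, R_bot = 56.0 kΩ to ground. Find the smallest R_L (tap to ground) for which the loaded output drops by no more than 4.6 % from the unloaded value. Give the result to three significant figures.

R_L(min) ≈ 328 kΩ

Output resistance R_th = R_top‖R_bot = (22.0 × 56.0)/78.00 = 15.79 kΩ.
The fractional drop is R_th/(R_th + R_L); requiring this ≤ 0.0460 gives R_L ≥ R_th(1/0.0460 − 1) = 15.79 × 20.74 = 328 kΩ.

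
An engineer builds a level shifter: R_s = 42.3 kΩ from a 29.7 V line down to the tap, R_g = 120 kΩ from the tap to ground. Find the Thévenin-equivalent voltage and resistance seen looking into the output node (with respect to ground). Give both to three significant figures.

V_th = 22.0 V, R_th = 31.3 kΩ

V_th is the open-circuit tap voltage: 29.7 × 120/(42.3 + 120) = 22.0 V.
With the supply zeroed, R_s and R_g appear in parallel from the tap: R_th = R_s‖R_g = (42.3 × 120)/162.3 = 31.3 kΩ.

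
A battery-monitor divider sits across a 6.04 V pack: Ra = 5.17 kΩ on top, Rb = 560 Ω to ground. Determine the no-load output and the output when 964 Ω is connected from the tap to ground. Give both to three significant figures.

Unloaded: 0.590 V; loaded: 0.387 V

Open-circuit: V = 6.04 × 560/(5170 + 560) = 0.590 V.
With the load, Rb becomes Rb‖R_L = 354.2 Ω, so V = 6.04 × 354.2/5524 = 0.387 V.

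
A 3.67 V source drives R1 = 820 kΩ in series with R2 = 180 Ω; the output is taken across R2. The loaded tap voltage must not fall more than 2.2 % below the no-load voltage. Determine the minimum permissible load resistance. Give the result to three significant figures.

R_L(min) ≈ 8.00 kΩ

Output resistance R_th = R1‖R2 = (820000 × 180)/820200 = 180.0 Ω.
The fractional drop is R_th/(R_th + R_L); requiring this ≤ 0.0220 gives R_L ≥ R_th(1/0.0220 − 1) = 180.0 × 44.45 = 8.00 kΩ.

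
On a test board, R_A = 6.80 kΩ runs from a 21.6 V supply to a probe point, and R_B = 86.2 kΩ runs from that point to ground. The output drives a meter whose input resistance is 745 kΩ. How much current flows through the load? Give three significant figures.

R_B‖R_L = 77.26 kΩ; V_out = 21.6 × 77.26/84.06 = 19.85 V.
I_L = V_out / R_L = 19.85 / 745 kΩ = 0.0266 mA.

I_L ≈ 0.0266 mA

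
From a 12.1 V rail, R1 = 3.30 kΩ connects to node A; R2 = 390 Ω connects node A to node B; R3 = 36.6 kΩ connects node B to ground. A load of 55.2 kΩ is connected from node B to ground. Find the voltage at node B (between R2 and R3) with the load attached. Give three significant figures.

V ≈ 10.4 V

At node B, R3 is in parallel with the load: R3‖R_L = 22010 Ω.
Below node A the resistance is R2 + (R3‖R_L) = 22400 Ω, so V_A = 12.1 × 22400/25700 = 10.55 V.
Then V_B = V_A × (R3‖R_L)/(R2 + R3‖R_L) = 10.55 × 22010/22400 = 10.4 V.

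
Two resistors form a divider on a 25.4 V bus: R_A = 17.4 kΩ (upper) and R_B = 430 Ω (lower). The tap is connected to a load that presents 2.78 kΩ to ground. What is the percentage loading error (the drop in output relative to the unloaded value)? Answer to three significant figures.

Unloaded V = 25.4 × 430/17830 = 0.61256 V.
Loaded: R_B‖R_L = 372.4 Ω, giving V = 25.4 × 372.4/17770 = 0.53223 V.
Drop = (0.61256 − 0.53223) / 0.61256 = 13.1 %.

13.1 %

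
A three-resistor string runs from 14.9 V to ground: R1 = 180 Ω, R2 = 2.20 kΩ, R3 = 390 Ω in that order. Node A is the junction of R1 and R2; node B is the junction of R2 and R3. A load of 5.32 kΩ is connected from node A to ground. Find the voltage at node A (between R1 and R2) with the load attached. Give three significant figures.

V ≈ 13.5 V

Below node A the series string R2+R3 = 2590 Ω sits in parallel with the 5320 Ω load: 1742 Ω.
V_A = 14.9 × 1742/(180 + 1742) = 13.5 V.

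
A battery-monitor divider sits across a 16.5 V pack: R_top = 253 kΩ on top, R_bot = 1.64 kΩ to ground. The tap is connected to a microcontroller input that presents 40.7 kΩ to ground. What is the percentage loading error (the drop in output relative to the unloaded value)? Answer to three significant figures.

The divider's output (Thévenin) resistance is R_top‖R_bot = 1.629 kΩ.
Fractional drop under load = R_th/(R_th + R_L) = 1.629 / (1.629 + 40.7) = 0.03849.
So the output falls by 3.85 %.

3.85 %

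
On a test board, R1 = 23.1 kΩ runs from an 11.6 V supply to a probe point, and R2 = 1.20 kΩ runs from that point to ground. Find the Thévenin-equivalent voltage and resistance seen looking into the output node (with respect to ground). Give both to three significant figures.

V_th = 0.573 V, R_th = 1.14 kΩ

V_th is the open-circuit tap voltage: 11.6 × 1.20/(23.1 + 1.20) = 0.573 V.
With the supply zeroed, R1 and R2 appear in parallel from the tap: R_th = R1‖R2 = (23.1 × 1.20)/24.30 = 1.14 kΩ.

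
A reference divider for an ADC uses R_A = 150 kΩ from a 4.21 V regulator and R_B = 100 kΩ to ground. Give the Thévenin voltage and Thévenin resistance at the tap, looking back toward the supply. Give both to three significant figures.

V_th is the open-circuit tap voltage: 4.21 × 100/(150 + 100) = 1.68 V.
With the supply zeroed, R_A and R_B appear in parallel from the tap: R_th = R_A‖R_B = (150 × 100)/250.0 = 60.0 kΩ.

V_th = 1.68 V, R_th = 60.0 kΩ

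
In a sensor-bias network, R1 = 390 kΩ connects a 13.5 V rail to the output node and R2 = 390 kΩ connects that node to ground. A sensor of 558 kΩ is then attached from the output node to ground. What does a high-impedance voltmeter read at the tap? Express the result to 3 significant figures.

V_out ≈ 5.00 V

The load sits in parallel with R2: R2‖R_L = (390 × 558) / (390 + 558) = 229.6 kΩ.
V_out = 13.5 × 229.6 / (390 + 229.6) = 13.5 × 229.6/619.6 = 5.00 V.
(Unloaded it would have been 6.75 V.)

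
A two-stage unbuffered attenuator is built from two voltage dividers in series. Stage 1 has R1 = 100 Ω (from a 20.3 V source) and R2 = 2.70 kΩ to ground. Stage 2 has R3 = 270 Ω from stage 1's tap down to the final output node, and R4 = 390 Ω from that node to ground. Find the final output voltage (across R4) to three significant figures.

V_out ≈ 10.1 V

Stage 2 presents R3+R4 = 660.0 Ω as a load on stage 1's tap.
Stage 1's lower leg becomes R2‖(R3+R4) = 530.4 Ω, so V_mid = 20.3 × 530.4/630.4 = 17.08 V.
Stage 2 is itself unloaded: V_out = V_mid × R4/(R3+R4) = 17.08 × 390/660.0 = 10.1 V.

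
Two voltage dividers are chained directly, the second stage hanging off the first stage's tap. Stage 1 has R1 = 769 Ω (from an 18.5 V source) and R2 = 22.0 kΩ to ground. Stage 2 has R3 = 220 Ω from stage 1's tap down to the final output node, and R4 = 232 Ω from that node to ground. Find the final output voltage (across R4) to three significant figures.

Stage 2 presents R3+R4 = 452.0 Ω as a load on stage 1's tap.
Stage 1's lower leg becomes R2‖(R3+R4) = 442.9 Ω, so V_mid = 18.5 × 442.9/1212 = 6.761 V.
Stage 2 is itself unloaded: V_out = V_mid × R4/(R3+R4) = 6.761 × 232/452.0 = 3.47 V.

V_out ≈ 3.47 V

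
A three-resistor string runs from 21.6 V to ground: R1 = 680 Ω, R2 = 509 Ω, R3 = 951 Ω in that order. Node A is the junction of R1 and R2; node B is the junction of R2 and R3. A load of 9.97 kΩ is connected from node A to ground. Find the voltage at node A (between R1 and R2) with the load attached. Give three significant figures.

Below node A the series string R2+R3 = 1460 Ω sits in parallel with the 9970 Ω load: 1274 Ω.
V_A = 21.6 × 1274/(680 + 1274) = 14.1 V.

V ≈ 14.1 V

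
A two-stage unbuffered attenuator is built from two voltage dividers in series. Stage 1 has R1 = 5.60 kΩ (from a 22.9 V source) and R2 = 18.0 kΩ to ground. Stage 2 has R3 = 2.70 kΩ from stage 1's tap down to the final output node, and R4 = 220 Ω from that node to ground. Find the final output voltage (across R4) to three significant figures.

V_out ≈ 0.534 V

Stage 2 presents R3+R4 = 2920 Ω as a load on stage 1's tap.
Stage 1's lower leg becomes R2‖(R3+R4) = 2512 Ω, so V_mid = 22.9 × 2512/8112 = 7.092 V.
Stage 2 is itself unloaded: V_out = V_mid × R4/(R3+R4) = 7.092 × 220/2920 = 0.534 V.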